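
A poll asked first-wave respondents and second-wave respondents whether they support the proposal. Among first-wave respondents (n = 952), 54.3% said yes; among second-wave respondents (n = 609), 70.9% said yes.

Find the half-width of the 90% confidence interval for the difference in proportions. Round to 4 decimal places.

SE₁ = √(p̂₁(1−p̂₁)/n₁) = √(0.5430·0.4570/952) = 0.01615; SE₂ = √(0.7090·0.2910/609) = 0.01841.
Independent samples: SE of the difference = √(SE₁² + SE₂²) = √(0.0002608225 + 0.0003389281) = 0.02449.
z* for 90% confidence is 1.645, so the margin of error is 1.645 × 0.02449 = 0.04029.

0.0403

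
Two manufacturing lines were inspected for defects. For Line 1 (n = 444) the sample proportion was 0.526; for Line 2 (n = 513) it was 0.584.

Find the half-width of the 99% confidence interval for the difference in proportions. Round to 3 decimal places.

0.083

SE₁ = √(p̂₁(1−p̂₁)/n₁) = √(0.5260·0.4740/444) = 0.02370; SE₂ = √(0.5840·0.4160/513) = 0.02176.
Independent samples: SE of the difference = √(SE₁² + SE₂²) = √(0.00056169 + 0.0004734976) = 0.03217.
z* for 99% confidence is 2.576, so the margin of error is 2.576 × 0.03217 = 0.08287.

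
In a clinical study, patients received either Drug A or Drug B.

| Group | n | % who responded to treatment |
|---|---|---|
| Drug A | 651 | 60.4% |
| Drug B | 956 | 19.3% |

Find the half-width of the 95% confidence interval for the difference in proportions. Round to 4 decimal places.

0.0451

SE₁ = √(p̂₁(1−p̂₁)/n₁) = √(0.6040·0.3960/651) = 0.01917; SE₂ = √(0.1930·0.8070/956) = 0.01276.
Independent samples: SE of the difference = √(SE₁² + SE₂²) = √(0.0003674889 + 0.0001628176) = 0.02303.
z* for 95% confidence is 1.960, so the margin of error is 1.960 × 0.02303 = 0.04514.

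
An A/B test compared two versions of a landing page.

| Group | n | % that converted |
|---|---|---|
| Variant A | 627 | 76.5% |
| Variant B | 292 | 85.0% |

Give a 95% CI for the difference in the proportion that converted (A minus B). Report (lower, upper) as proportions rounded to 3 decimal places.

SE₁ = √(p̂₁(1−p̂₁)/n₁) = √(0.7650·0.2350/627) = 0.01693; SE₂ = √(0.8500·0.1500/292) = 0.02090.
Independent samples: SE of the difference = √(SE₁² + SE₂²) = √(0.0002866249 + 0.00043681) = 0.02690.
z* for 95% confidence is 1.960, so the margin of error is 1.960 × 0.02690 = 0.05272.
Point estimate p̂₁ − p̂₂ = 0.7650 − 0.8500 = -0.0850.
-0.0850 ± 0.05272 → (-0.138, -0.032).

(-0.138, -0.032)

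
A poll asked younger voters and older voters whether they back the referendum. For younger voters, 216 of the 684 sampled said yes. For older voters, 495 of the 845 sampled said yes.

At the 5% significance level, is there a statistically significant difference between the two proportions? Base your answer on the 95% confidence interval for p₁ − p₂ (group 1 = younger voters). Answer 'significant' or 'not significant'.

First, p̂₁ = 216/684 = 0.3158; p̂₂ = 495/845 = 0.5858.
The two standard errors are √(0.3158×0.6842/684) = 0.01777 and √(0.5858×0.4142/845) = 0.01695.
Because the samples are independent, SE_diff = √(0.01777² + 0.01695²) = 0.02456.
Using z* = 1.960 for 95%, ME = 1.960 × 0.02456 = 0.04814.
p̂₁ − p̂₂ = -0.2700; interval -0.2700 ± 0.04814 gives (-0.31814, -0.22186).
The interval (-0.31814, -0.22186) does not contain 0, so the difference is significant.

significant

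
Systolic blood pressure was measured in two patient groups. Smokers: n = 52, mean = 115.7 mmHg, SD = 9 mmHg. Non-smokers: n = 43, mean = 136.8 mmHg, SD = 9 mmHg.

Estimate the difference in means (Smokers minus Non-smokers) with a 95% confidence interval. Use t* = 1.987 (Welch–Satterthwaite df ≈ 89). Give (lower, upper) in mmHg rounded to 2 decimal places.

(-24.79, -17.41)

Standard errors of each mean: 9/√52 = 1.2481 and 9/√43 = 1.3725.
SE(x̄₁ − x̄₂) = √(1.2481² + 1.3725²) = 1.8551 for independent samples with unequal variances.
With t* = 1.987, the margin is 1.987 × 1.8551 = 3.6861.
x̄₁ − x̄₂ = 115.7 − 136.8 = -21.1000; the interval is -21.1000 ± 3.6861 = (-24.79, -17.41).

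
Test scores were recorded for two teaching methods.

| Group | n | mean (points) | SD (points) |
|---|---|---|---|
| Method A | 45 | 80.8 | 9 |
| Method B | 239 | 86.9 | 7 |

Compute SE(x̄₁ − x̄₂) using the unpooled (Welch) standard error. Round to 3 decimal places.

SE₁ = s₁/√n₁ = 9/√45 = 1.3416; SE₂ = 7/√239 = 0.4528.
Independent samples, unequal variances: SE_diff = √(SE₁² + SE₂²) = √(1.79989056 + 0.20502784) = 1.4160.

1.416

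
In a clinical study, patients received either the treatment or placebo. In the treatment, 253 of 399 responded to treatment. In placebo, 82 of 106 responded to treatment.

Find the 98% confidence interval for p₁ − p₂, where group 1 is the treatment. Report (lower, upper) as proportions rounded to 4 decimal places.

p̂₁ = 253/399 = 0.6341 and p̂₂ = 82/106 = 0.7736.
SE₁ = √(p̂₁(1−p̂₁)/n₁) = √(0.6341·0.3659/399) = 0.02411; SE₂ = √(0.7736·0.2264/106) = 0.04065.
Independent samples: SE of the difference = √(SE₁² + SE₂²) = √(0.0005812921 + 0.0016524225) = 0.04726.
z* for 98% confidence is 2.326, so the margin of error is 2.326 × 0.04726 = 0.10993.
Point estimate p̂₁ − p̂₂ = 0.6341 − 0.7736 = -0.1395.
-0.1395 ± 0.10993 → (-0.2494, -0.0296).

(-0.2494, -0.0296)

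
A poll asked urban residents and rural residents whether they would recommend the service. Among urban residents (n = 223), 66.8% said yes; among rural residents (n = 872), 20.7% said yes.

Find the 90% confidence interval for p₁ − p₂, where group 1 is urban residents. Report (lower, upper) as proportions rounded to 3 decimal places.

(0.404, 0.518)

SE₁ = √(p̂₁(1−p̂₁)/n₁) = √(0.6680·0.3320/223) = 0.03154; SE₂ = √(0.2070·0.7930/872) = 0.01372.
Independent samples: SE of the difference = √(SE₁² + SE₂²) = √(0.0009947716 + 0.0001882384) = 0.03439.
z* for 90% confidence is 1.645, so the margin of error is 1.645 × 0.03439 = 0.05657.
Point estimate p̂₁ − p̂₂ = 0.6680 − 0.2070 = 0.4610.
0.4610 ± 0.05657 → (0.404, 0.518).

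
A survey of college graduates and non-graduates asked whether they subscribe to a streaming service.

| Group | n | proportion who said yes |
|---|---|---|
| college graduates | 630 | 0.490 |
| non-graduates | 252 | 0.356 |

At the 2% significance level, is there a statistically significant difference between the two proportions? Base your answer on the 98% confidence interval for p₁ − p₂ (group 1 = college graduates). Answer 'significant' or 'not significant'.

significant

SE₁ = √(p̂₁(1−p̂₁)/n₁) = √(0.4900·0.5100/630) = 0.01992; SE₂ = √(0.3560·0.6440/252) = 0.03016.
Independent samples: SE of the difference = √(SE₁² + SE₂²) = √(0.0003968064 + 0.0009096256) = 0.03614.
z* for 98% confidence is 2.326, so the margin of error is 2.326 × 0.03614 = 0.08406.
Point estimate p̂₁ − p̂₂ = 0.4900 − 0.3560 = 0.1340.
0.1340 ± 0.08406 → (0.04994, 0.21806).
The interval (0.04994, 0.21806) does not contain 0, so the difference is significant.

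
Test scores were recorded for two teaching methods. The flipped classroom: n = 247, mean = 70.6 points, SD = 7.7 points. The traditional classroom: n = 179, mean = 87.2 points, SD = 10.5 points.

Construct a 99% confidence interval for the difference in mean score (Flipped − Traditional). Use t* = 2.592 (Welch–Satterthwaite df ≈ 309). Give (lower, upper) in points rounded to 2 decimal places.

SE₁ = s₁/√n₁ = 7.7/√247 = 0.4899; SE₂ = 10.5/√179 = 0.7848.
Independent samples, unequal variances: SE_diff = √(SE₁² + SE₂²) = √(0.24000201 + 0.61591104) = 0.9252.
t* = 2.592, so margin of error = 2.592 × 0.9252 = 2.3981.
Difference in means = 70.6 − 87.2 = -16.6000.
-16.6000 ± 2.3981 → (-19.00, -14.20).

(-19.00, -14.20)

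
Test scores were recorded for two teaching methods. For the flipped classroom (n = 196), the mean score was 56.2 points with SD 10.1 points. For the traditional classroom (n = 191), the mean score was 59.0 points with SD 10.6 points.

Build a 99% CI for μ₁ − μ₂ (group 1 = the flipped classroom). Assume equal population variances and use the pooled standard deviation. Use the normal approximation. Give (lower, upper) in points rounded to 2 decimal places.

s_p = √[((n₁−1)s₁² + (n₂−1)s₂²)/(n₁+n₂−2)] = √[(195·10.1² + 190·10.6²)/385] = 10.3498.
SE = 10.3498·√(1/196 + 1/191) = 1.0523.
With z* = 2.576, margin = 2.576 × 1.0523 = 2.7107.
x̄₁ − x̄₂ = 56.2 − 59.0 = -2.8000; interval -2.8000 ± 2.7107 = (-5.51, -0.09).

(-5.51, -0.09)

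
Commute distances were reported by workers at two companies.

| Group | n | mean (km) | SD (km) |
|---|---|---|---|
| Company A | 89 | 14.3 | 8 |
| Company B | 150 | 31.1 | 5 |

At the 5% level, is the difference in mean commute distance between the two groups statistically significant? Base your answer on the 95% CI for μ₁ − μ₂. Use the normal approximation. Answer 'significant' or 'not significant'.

SE₁ = s₁/√n₁ = 8/√89 = 0.8480; SE₂ = 5/√150 = 0.4082.
Independent samples, unequal variances: SE_diff = √(SE₁² + SE₂²) = √(0.719104 + 0.16662724) = 0.9411.
z* = 1.960, so margin of error = 1.960 × 0.9411 = 1.8446.
Difference in means = 14.3 − 31.1 = -16.8000.
-16.8000 ± 1.8446 → (-18.6446, -14.9554).
The interval (-18.6446, -14.9554) does not contain 0, so the difference is significant.

significant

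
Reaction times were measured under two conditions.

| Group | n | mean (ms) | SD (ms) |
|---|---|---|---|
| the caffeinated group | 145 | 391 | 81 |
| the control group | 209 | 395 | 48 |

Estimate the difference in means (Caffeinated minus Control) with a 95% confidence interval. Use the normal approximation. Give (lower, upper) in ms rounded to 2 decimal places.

(-18.70, 10.70)

Per-group SEs: s₁/√n₁ = 81/√145 = 6.7267, s₂/√n₂ = 48/√209 = 3.3202.
Unpooled SE of the difference: √(45.24849289 + 11.02372804) = 7.5015.
Margin of error = z* · SE = 1.960 × 7.5015 = 14.7029.
x̄₁ − x̄₂ = 391 − 395 = -4.0000.
CI: -4.0000 ± 14.7029 = (-18.70, 10.70).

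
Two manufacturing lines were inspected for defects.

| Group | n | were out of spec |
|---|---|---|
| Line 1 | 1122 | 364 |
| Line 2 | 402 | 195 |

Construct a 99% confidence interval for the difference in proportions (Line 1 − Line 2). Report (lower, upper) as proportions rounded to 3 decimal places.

(-0.234, -0.087)

Sample proportions: 364/1122 = 0.3244, 195/402 = 0.4851.
Each SE is √(p̂(1−p̂)/n): √(0.3244·0.6756/1122) = 0.01398 and √(0.4851·0.5149/402) = 0.02493.
SE(p̂₁ − p̂₂) = √(SE₁² + SE₂²) = √(0.0001954404 + 0.0006215049) = 0.02858, since the two samples are independent.
At 99% confidence z* = 2.576; margin = 2.576 × 0.02858 = 0.07362.
The difference is 0.3244 − 0.4851 = -0.1607, so the interval is -0.1607 ± 0.07362 = (-0.234, -0.087).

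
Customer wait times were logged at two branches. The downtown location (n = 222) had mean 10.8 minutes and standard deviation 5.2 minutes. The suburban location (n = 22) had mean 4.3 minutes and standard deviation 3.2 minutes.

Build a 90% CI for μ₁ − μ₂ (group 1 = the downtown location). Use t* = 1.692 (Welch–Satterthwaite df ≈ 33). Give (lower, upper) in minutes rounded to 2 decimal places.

Standard errors of each mean: 5.2/√222 = 0.3490 and 3.2/√22 = 0.6822.
SE(x̄₁ − x̄₂) = √(0.3490² + 0.6822²) = 0.7663 for independent samples with unequal variances.
With t* = 1.692, the margin is 1.692 × 0.7663 = 1.2966.
x̄₁ − x̄₂ = 10.8 − 4.3 = 6.5000; the interval is 6.5000 ± 1.2966 = (5.20, 7.80).

(5.20, 7.80)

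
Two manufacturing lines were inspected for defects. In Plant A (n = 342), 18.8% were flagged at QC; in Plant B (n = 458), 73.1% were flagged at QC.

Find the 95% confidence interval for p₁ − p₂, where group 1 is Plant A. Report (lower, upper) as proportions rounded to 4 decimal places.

(-0.6010, -0.4850)

Each SE is √(p̂(1−p̂)/n): √(0.1880·0.8120/342) = 0.02113 and √(0.7310·0.2690/458) = 0.02072.
SE(p̂₁ − p̂₂) = √(SE₁² + SE₂²) = √(0.0004464769 + 0.0004293184) = 0.02959, since the two samples are independent.
At 95% confidence z* = 1.960; margin = 1.960 × 0.02959 = 0.05800.
The difference is 0.1880 − 0.7310 = -0.5430, so the interval is -0.5430 ± 0.05800 = (-0.6010, -0.4850).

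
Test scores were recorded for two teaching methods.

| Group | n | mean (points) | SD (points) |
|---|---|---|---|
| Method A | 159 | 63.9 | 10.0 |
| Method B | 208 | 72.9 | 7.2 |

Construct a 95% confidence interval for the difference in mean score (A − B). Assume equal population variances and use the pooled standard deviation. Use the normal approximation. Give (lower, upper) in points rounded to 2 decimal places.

(-10.76, -7.24)

s_p = √[((n₁−1)s₁² + (n₂−1)s₂²)/(n₁+n₂−2)] = √[(158·10.0² + 207·7.2²)/365] = 8.5257.
SE = 8.5257·√(1/159 + 1/208) = 0.8981.
With z* = 1.960, margin = 1.960 × 0.8981 = 1.7603.
x̄₁ − x̄₂ = 63.9 − 72.9 = -9.0000; interval -9.0000 ± 1.7603 = (-10.76, -7.24).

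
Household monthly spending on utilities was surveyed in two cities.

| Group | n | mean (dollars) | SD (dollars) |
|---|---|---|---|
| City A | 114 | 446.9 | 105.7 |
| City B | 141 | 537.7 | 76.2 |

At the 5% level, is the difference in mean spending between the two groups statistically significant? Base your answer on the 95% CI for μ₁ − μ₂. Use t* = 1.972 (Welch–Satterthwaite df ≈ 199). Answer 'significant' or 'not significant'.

significant

Per-group SEs: s₁/√n₁ = 105.7/√114 = 9.8997, s₂/√n₂ = 76.2/√141 = 6.4172.
Unpooled SE of the difference: √(98.00406009 + 41.18045584) = 11.7976.
Margin of error = t* · SE = 1.972 × 11.7976 = 23.2649.
x̄₁ − x̄₂ = 446.9 − 537.7 = -90.8000.
CI: -90.8000 ± 23.2649 = (-114.0649, -67.5351).
The interval (-114.0649, -67.5351) does not contain 0, so the difference is significant.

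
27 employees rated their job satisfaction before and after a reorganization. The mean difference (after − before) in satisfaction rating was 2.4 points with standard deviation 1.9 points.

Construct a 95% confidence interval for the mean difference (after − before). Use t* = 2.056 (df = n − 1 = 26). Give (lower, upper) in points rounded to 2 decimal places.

This is a matched-pairs design, so SE = s_d/√n = 1.9/√27 = 0.3657.
Margin = 2.056 × 0.3657 = 0.7519; the interval is 2.4 ± 0.7519 = (1.65, 3.15).

(1.65, 3.15)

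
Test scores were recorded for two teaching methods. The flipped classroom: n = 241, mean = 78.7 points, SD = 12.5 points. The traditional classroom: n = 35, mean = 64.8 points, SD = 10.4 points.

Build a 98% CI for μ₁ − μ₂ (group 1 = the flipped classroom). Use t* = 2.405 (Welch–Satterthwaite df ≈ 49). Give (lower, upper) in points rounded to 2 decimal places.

(9.25, 18.55)

Per-group SEs: s₁/√n₁ = 12.5/√241 = 0.8052, s₂/√n₂ = 10.4/√35 = 1.7579.
Unpooled SE of the difference: √(0.64834704 + 3.09021241) = 1.9335.
Margin of error = t* · SE = 2.405 × 1.9335 = 4.6501.
x̄₁ − x̄₂ = 78.7 − 64.8 = 13.9000.
CI: 13.9000 ± 4.6501 = (9.25, 18.55).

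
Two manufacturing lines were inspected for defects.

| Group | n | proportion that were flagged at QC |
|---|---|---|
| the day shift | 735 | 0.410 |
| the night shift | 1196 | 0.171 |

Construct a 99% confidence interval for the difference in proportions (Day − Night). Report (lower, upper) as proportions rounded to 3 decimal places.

Each SE is √(p̂(1−p̂)/n): √(0.4100·0.5900/735) = 0.01814 and √(0.1710·0.8290/1196) = 0.01089.
SE(p̂₁ − p̂₂) = √(SE₁² + SE₂²) = √(0.0003290596 + 0.0001185921) = 0.02116, since the two samples are independent.
At 99% confidence z* = 2.576; margin = 2.576 × 0.02116 = 0.05451.
The difference is 0.4100 − 0.1710 = 0.2390, so the interval is 0.2390 ± 0.05451 = (0.184, 0.294).

(0.184, 0.294)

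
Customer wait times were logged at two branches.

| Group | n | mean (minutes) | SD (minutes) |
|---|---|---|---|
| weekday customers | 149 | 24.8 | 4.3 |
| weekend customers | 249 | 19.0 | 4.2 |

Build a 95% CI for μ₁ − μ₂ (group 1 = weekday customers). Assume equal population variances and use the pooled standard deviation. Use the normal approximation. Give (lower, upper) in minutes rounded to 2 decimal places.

Pooled variance s_p² = [148·4.3² + 248·4.2²] / (149+249−2) = 17.9577, so s_p = 4.2377.
SE_diff = s_p·√(1/n₁ + 1/n₂) = 4.2377·√(1/149 + 1/249) = 0.4389.
z* = 1.960; margin = 1.960 × 0.4389 = 0.8602.
Difference = 24.8 − 19.0 = 5.8000.
5.8000 ± 0.8602 → (4.94, 6.66).

(4.94, 6.66)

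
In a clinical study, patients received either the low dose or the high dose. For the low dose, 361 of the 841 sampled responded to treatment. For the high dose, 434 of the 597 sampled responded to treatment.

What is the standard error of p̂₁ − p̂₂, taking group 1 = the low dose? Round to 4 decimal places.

p̂₁ = 361/841 = 0.4293 and p̂₂ = 434/597 = 0.7270.
SE₁ = √(p̂₁(1−p̂₁)/n₁) = √(0.4293·0.5707/841) = 0.01707; SE₂ = √(0.7270·0.2730/597) = 0.01823.
Independent samples: SE of the difference = √(SE₁² + SE₂²) = √(0.0002913849 + 0.0003323329) = 0.02497.

0.0250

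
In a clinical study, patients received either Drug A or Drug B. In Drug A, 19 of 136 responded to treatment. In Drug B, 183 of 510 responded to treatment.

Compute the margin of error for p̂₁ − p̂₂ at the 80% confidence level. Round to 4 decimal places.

0.0468

First, p̂₁ = 19/136 = 0.1397; p̂₂ = 183/510 = 0.3588.
The two standard errors are √(0.1397×0.8603/136) = 0.02973 and √(0.3588×0.6412/510) = 0.02124.
Because the samples are independent, SE_diff = √(0.02973² + 0.02124²) = 0.03654.
Using z* = 1.282 for 80%, ME = 1.282 × 0.03654 = 0.04684.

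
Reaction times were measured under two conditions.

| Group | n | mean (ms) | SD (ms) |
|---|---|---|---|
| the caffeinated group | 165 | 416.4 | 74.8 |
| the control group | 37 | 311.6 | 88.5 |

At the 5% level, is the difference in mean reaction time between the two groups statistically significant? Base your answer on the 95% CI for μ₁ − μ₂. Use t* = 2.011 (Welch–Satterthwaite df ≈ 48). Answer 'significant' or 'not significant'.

Standard errors of each mean: 74.8/√165 = 5.8232 and 88.5/√37 = 14.5493.
SE(x̄₁ − x̄₂) = √(5.8232² + 14.5493²) = 15.6714 for independent samples with unequal variances.
With t* = 2.011, the margin is 2.011 × 15.6714 = 31.5152.
x̄₁ − x̄₂ = 416.4 − 311.6 = 104.8000; the interval is 104.8000 ± 31.5152 = (73.2848, 136.3152).
The interval (73.2848, 136.3152) does not contain 0, so the difference is significant.

significant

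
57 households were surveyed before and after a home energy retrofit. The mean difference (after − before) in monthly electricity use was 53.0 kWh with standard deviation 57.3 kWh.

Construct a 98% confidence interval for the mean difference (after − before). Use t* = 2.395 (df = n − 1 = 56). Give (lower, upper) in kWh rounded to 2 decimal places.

(34.82, 71.18)

Paired design: SE = s_d/√n = 57.3/√57 = 7.5896.
t* = 2.395; margin of error = 2.395 × 7.5896 = 18.1771.
53.0 ± 18.1771 → (34.82, 71.18).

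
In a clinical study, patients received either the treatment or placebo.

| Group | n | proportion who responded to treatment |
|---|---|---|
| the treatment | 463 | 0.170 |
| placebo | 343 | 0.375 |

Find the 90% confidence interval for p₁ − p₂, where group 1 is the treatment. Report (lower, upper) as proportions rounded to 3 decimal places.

(-0.257, -0.153)

SE₁ = √(p̂₁(1−p̂₁)/n₁) = √(0.1700·0.8300/463) = 0.01746; SE₂ = √(0.3750·0.6250/343) = 0.02614.
Independent samples: SE of the difference = √(SE₁² + SE₂²) = √(0.0003048516 + 0.0006832996) = 0.03143.
z* for 90% confidence is 1.645, so the margin of error is 1.645 × 0.03143 = 0.05170.
Point estimate p̂₁ − p̂₂ = 0.1700 − 0.3750 = -0.2050.
-0.2050 ± 0.05170 → (-0.257, -0.153).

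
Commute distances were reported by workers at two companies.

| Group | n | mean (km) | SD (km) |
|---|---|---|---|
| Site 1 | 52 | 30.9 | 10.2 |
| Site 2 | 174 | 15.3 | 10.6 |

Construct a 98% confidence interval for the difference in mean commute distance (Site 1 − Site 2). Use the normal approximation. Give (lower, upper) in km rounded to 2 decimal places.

(11.82, 19.38)

Per-group SEs: s₁/√n₁ = 10.2/√52 = 1.4145, s₂/√n₂ = 10.6/√174 = 0.8036.
Unpooled SE of the difference: √(2.00081025 + 0.64577296) = 1.6268.
Margin of error = z* · SE = 2.326 × 1.6268 = 3.7839.
x̄₁ − x̄₂ = 30.9 − 15.3 = 15.6000.
CI: 15.6000 ± 3.7839 = (11.82, 19.38).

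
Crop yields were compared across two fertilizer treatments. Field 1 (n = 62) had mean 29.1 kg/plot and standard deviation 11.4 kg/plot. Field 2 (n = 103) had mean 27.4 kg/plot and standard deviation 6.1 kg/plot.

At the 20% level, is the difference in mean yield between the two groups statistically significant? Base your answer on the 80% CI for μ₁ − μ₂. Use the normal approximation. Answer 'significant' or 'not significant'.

not significant

SE₁ = s₁/√n₁ = 11.4/√62 = 1.4478; SE₂ = 6.1/√103 = 0.6011.
Independent samples, unequal variances: SE_diff = √(SE₁² + SE₂²) = √(2.09612484 + 0.36132121) = 1.5676.
z* = 1.282, so margin of error = 1.282 × 1.5676 = 2.0097.
Difference in means = 29.1 − 27.4 = 1.7000.
1.7000 ± 2.0097 → (-0.3097, 3.7097).
The interval (-0.3097, 3.7097) contains 0, so the difference is not significant.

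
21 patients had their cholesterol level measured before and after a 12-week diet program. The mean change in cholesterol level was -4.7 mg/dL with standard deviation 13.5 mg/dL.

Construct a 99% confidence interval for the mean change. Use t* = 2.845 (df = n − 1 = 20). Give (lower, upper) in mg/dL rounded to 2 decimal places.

(-13.08, 3.68)

This is a matched-pairs design, so SE = s_d/√n = 13.5/√21 = 2.9459.
Margin = 2.845 × 2.9459 = 8.3811; the interval is -4.7 ± 8.3811 = (-13.08, 3.68).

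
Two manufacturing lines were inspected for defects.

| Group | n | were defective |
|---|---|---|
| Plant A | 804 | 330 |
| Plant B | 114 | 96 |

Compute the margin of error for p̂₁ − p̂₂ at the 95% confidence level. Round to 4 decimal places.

First, p̂₁ = 330/804 = 0.4104; p̂₂ = 96/114 = 0.8421.
The two standard errors are √(0.4104×0.5896/804) = 0.01735 and √(0.8421×0.1579/114) = 0.03415.
Because the samples are independent, SE_diff = √(0.01735² + 0.03415²) = 0.03830.
Using z* = 1.960 for 95%, ME = 1.960 × 0.03830 = 0.07507.

0.0751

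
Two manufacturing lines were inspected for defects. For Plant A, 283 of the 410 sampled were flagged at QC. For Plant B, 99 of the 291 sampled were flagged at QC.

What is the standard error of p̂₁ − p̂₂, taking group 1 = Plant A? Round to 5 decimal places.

0.03596

Sample proportions: 283/410 = 0.6902, 99/291 = 0.3402.
Each SE is √(p̂(1−p̂)/n): √(0.6902·0.3098/410) = 0.02284 and √(0.3402·0.6598/291) = 0.02777.
SE(p̂₁ − p̂₂) = √(SE₁² + SE₂²) = √(0.0005216656 + 0.0007711729) = 0.03596, since the two samples are independent.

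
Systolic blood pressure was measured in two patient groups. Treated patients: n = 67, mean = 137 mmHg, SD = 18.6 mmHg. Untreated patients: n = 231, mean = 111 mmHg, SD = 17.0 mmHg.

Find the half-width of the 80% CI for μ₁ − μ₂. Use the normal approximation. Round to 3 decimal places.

3.247

Per-group SEs: s₁/√n₁ = 18.6/√67 = 2.2724, s₂/√n₂ = 17.0/√231 = 1.1185.
Unpooled SE of the difference: √(5.16380176 + 1.25104225) = 2.5328.
Margin of error = z* · SE = 1.282 × 2.5328 = 3.2470.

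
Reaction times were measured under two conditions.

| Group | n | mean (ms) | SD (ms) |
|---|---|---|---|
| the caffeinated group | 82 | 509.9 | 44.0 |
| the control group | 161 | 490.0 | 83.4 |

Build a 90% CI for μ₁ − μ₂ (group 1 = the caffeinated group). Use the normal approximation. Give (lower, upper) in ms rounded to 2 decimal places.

(6.45, 33.35)

Per-group SEs: s₁/√n₁ = 44.0/√82 = 4.8590, s₂/√n₂ = 83.4/√161 = 6.5728.
Unpooled SE of the difference: √(23.609881 + 43.20169984) = 8.1738.
Margin of error = z* · SE = 1.645 × 8.1738 = 13.4459.
x̄₁ − x̄₂ = 509.9 − 490.0 = 19.9000.
CI: 19.9000 ± 13.4459 = (6.45, 33.35).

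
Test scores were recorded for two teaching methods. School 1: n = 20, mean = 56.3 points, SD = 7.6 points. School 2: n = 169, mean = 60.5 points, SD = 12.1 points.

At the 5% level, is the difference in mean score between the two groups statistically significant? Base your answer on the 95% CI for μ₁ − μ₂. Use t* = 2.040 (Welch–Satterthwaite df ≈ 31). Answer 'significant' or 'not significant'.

significant

Standard errors of each mean: 7.6/√20 = 1.6994 and 12.1/√169 = 0.9308.
SE(x̄₁ − x̄₂) = √(1.6994² + 0.9308²) = 1.9376 for independent samples with unequal variances.
With t* = 2.040, the margin is 2.040 × 1.9376 = 3.9527.
x̄₁ − x̄₂ = 56.3 − 60.5 = -4.2000; the interval is -4.2000 ± 3.9527 = (-8.1527, -0.2473).
The interval (-8.1527, -0.2473) does not contain 0, so the difference is significant.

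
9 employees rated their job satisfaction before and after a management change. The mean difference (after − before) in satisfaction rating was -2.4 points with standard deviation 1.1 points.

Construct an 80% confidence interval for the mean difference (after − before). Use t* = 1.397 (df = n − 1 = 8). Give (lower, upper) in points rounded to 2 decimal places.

This is a matched-pairs design, so SE = s_d/√n = 1.1/√9 = 0.3667.
Margin = 1.397 × 0.3667 = 0.5123; the interval is -2.4 ± 0.5123 = (-2.91, -1.89).

(-2.91, -1.89)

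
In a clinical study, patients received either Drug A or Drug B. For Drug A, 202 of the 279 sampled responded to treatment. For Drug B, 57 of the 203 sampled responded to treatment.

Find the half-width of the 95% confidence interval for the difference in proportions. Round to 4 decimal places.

First, p̂₁ = 202/279 = 0.7240; p̂₂ = 57/203 = 0.2808.
The two standard errors are √(0.7240×0.2760/279) = 0.02676 and √(0.2808×0.7192/203) = 0.03154.
Because the samples are independent, SE_diff = √(0.02676² + 0.03154²) = 0.04136.
Using z* = 1.960 for 95%, ME = 1.960 × 0.04136 = 0.08107.

0.0811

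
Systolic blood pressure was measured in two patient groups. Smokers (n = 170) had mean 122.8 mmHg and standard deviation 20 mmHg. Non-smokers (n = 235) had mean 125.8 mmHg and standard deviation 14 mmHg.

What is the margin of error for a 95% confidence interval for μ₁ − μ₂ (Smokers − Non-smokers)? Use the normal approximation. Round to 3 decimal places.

3.499

SE₁ = s₁/√n₁ = 20/√170 = 1.5339; SE₂ = 14/√235 = 0.9133.
Independent samples, unequal variances: SE_diff = √(SE₁² + SE₂²) = √(2.35284921 + 0.83411689) = 1.7852.
z* = 1.960, so margin of error = 1.960 × 1.7852 = 3.4990.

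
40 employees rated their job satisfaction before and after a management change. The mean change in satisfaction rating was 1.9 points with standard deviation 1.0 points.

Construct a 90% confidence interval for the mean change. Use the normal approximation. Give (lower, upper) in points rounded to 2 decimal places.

(1.64, 2.16)

This is a matched-pairs design, so SE = s_d/√n = 1.0/√40 = 0.1581.
Margin = 1.645 × 0.1581 = 0.2601; the interval is 1.9 ± 0.2601 = (1.64, 2.16).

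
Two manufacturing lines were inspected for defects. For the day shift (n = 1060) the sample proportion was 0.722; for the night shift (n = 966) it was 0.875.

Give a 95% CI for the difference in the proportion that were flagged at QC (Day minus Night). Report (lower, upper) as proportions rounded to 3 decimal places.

(-0.187, -0.119)

SE₁ = √(p̂₁(1−p̂₁)/n₁) = √(0.7220·0.2780/1060) = 0.01376; SE₂ = √(0.8750·0.1250/966) = 0.01064.
Independent samples: SE of the difference = √(SE₁² + SE₂²) = √(0.0001893376 + 0.0001132096) = 0.01739.
z* for 95% confidence is 1.960, so the margin of error is 1.960 × 0.01739 = 0.03408.
Point estimate p̂₁ − p̂₂ = 0.7220 − 0.8750 = -0.1530.
-0.1530 ± 0.03408 → (-0.187, -0.119).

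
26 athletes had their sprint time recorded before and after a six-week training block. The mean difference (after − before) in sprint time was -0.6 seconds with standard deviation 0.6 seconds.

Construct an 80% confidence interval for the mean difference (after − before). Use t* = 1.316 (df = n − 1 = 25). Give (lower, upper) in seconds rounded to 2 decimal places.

(-0.75, -0.45)

This is a matched-pairs design, so SE = s_d/√n = 0.6/√26 = 0.1177.
Margin = 1.316 × 0.1177 = 0.1549; the interval is -0.6 ± 0.1549 = (-0.75, -0.45).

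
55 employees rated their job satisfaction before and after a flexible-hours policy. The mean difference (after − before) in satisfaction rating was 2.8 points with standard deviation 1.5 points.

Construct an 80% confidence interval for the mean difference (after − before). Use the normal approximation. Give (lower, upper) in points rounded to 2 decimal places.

(2.54, 3.06)

Paired design: SE = s_d/√n = 1.5/√55 = 0.2023.
z* = 1.282; margin of error = 1.282 × 0.2023 = 0.2593.
2.8 ± 0.2593 → (2.54, 3.06).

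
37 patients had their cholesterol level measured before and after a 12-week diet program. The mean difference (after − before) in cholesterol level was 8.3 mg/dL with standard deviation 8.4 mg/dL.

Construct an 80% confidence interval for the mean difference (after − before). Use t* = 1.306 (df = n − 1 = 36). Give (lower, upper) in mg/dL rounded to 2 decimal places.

This is a matched-pairs design, so SE = s_d/√n = 8.4/√37 = 1.3810.
Margin = 1.306 × 1.3810 = 1.8036; the interval is 8.3 ± 1.8036 = (6.50, 10.10).

(6.50, 10.10)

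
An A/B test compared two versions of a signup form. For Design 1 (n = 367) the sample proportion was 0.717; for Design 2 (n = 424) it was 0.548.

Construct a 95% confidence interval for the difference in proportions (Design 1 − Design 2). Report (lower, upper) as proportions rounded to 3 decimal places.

SE₁ = √(p̂₁(1−p̂₁)/n₁) = √(0.7170·0.2830/367) = 0.02351; SE₂ = √(0.5480·0.4520/424) = 0.02417.
Independent samples: SE of the difference = √(SE₁² + SE₂²) = √(0.0005527201 + 0.0005841889) = 0.03372.
z* for 95% confidence is 1.960, so the margin of error is 1.960 × 0.03372 = 0.06609.
Point estimate p̂₁ − p̂₂ = 0.7170 − 0.5480 = 0.1690.
0.1690 ± 0.06609 → (0.103, 0.235).

(0.103, 0.235)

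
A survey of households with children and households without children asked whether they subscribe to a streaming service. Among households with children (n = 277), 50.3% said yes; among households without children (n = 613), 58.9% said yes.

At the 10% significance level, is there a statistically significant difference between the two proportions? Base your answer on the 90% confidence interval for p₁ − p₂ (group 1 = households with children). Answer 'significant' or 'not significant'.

significant

SE₁ = √(p̂₁(1−p̂₁)/n₁) = √(0.5030·0.4970/277) = 0.03004; SE₂ = √(0.5890·0.4110/613) = 0.01987.
Independent samples: SE of the difference = √(SE₁² + SE₂²) = √(0.0009024016 + 0.0003948169) = 0.03602.
z* for 90% confidence is 1.645, so the margin of error is 1.645 × 0.03602 = 0.05925.
Point estimate p̂₁ − p̂₂ = 0.5030 − 0.5890 = -0.0860.
-0.0860 ± 0.05925 → (-0.14525, -0.02675).
The interval (-0.14525, -0.02675) does not contain 0, so the difference is significant.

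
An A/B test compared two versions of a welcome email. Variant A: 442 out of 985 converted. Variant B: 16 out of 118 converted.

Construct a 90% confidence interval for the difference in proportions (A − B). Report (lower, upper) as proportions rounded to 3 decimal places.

(0.255, 0.371)

First, p̂₁ = 442/985 = 0.4487; p̂₂ = 16/118 = 0.1356.
The two standard errors are √(0.4487×0.5513/985) = 0.01585 and √(0.1356×0.8644/118) = 0.03152.
Because the samples are independent, SE_diff = √(0.01585² + 0.03152²) = 0.03528.
Using z* = 1.645 for 90%, ME = 1.645 × 0.03528 = 0.05804.
p̂₁ − p̂₂ = 0.3131; interval 0.3131 ± 0.05804 gives (0.255, 0.371).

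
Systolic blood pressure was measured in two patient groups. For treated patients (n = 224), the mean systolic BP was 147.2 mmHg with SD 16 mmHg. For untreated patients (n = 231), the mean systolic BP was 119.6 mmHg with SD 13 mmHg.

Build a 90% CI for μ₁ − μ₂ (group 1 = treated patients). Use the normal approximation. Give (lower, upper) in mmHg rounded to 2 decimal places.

Per-group SEs: s₁/√n₁ = 16/√224 = 1.0690, s₂/√n₂ = 13/√231 = 0.8553.
Unpooled SE of the difference: √(1.142761 + 0.73153809) = 1.3691.
Margin of error = z* · SE = 1.645 × 1.3691 = 2.2522.
x̄₁ − x̄₂ = 147.2 − 119.6 = 27.6000.
CI: 27.6000 ± 2.2522 = (25.35, 29.85).

(25.35, 29.85)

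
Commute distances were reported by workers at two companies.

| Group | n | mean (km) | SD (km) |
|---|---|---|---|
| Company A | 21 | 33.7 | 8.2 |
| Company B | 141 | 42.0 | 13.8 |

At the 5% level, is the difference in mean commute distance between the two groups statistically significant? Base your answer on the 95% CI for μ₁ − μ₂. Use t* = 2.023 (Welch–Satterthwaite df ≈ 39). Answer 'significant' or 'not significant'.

significant

Per-group SEs: s₁/√n₁ = 8.2/√21 = 1.7894, s₂/√n₂ = 13.8/√141 = 1.1622.
Unpooled SE of the difference: √(3.20195236 + 1.35070884) = 2.1337.
Margin of error = t* · SE = 2.023 × 2.1337 = 4.3165.
x̄₁ − x̄₂ = 33.7 − 42.0 = -8.3000.
CI: -8.3000 ± 4.3165 = (-12.6165, -3.9835).
The interval (-12.6165, -3.9835) does not contain 0, so the difference is significant.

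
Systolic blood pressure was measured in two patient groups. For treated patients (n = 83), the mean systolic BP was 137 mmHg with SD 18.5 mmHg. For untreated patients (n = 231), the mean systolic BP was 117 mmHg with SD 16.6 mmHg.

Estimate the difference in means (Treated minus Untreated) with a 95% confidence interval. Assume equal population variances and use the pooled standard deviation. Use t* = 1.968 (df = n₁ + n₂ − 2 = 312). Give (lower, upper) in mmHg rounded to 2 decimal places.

Pooled variance s_p² = [82·18.5² + 230·16.6²] / (83+231−2) = 293.0875, so s_p = 17.1198.
SE_diff = s_p·√(1/n₁ + 1/n₂) = 17.1198·√(1/83 + 1/231) = 2.1909.
t* = 1.968; margin = 1.968 × 2.1909 = 4.3117.
Difference = 137 − 117 = 20.0000.
20.0000 ± 4.3117 → (15.69, 24.31).

(15.69, 24.31)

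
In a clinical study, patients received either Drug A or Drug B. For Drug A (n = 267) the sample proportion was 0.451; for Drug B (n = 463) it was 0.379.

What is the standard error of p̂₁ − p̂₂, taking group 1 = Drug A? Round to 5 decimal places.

SE₁ = √(p̂₁(1−p̂₁)/n₁) = √(0.4510·0.5490/267) = 0.03045; SE₂ = √(0.3790·0.6210/463) = 0.02255.
Independent samples: SE of the difference = √(SE₁² + SE₂²) = √(0.0009272025 + 0.0005085025) = 0.03789.

0.03789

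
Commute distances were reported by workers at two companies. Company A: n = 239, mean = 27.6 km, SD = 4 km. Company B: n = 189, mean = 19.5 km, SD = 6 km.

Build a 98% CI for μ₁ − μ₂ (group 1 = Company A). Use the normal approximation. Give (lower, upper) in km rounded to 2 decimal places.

Per-group SEs: s₁/√n₁ = 4/√239 = 0.2587, s₂/√n₂ = 6/√189 = 0.4364.
Unpooled SE of the difference: √(0.06692569 + 0.19044496) = 0.5073.
Margin of error = z* · SE = 2.326 × 0.5073 = 1.1800.
x̄₁ − x̄₂ = 27.6 − 19.5 = 8.1000.
CI: 8.1000 ± 1.1800 = (6.92, 9.28).

(6.92, 9.28)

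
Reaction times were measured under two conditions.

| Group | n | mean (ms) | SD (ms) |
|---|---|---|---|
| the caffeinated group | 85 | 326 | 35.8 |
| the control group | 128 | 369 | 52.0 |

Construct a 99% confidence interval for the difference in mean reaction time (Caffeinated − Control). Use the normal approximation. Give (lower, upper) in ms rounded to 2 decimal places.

(-58.50, -27.50)

Per-group SEs: s₁/√n₁ = 35.8/√85 = 3.8831, s₂/√n₂ = 52.0/√128 = 4.5962.
Unpooled SE of the difference: √(15.07846561 + 21.12505444) = 6.0169.
Margin of error = z* · SE = 2.576 × 6.0169 = 15.4995.
x̄₁ − x̄₂ = 326 − 369 = -43.0000.
CI: -43.0000 ± 15.4995 = (-58.50, -27.50).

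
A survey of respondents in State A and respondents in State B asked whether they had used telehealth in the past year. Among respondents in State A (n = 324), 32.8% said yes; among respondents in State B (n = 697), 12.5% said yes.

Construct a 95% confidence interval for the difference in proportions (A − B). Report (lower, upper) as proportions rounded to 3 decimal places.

(0.146, 0.260)

The two standard errors are √(0.3280×0.6720/324) = 0.02608 and √(0.1250×0.8750/697) = 0.01253.
Because the samples are independent, SE_diff = √(0.02608² + 0.01253²) = 0.02893.
Using z* = 1.960 for 95%, ME = 1.960 × 0.02893 = 0.05670.
p̂₁ − p̂₂ = 0.2030; interval 0.2030 ± 0.05670 gives (0.146, 0.260).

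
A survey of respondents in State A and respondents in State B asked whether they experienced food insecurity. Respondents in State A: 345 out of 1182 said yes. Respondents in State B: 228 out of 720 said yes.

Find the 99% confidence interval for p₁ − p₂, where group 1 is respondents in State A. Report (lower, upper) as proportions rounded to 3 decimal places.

Sample proportions: 345/1182 = 0.2919, 228/720 = 0.3167.
Each SE is √(p̂(1−p̂)/n): √(0.2919·0.7081/1182) = 0.01322 and √(0.3167·0.6833/720) = 0.01734.
SE(p̂₁ − p̂₂) = √(SE₁² + SE₂²) = √(0.0001747684 + 0.0003006756) = 0.02180, since the two samples are independent.
At 99% confidence z* = 2.576; margin = 2.576 × 0.02180 = 0.05616.
The difference is 0.2919 − 0.3167 = -0.0248, so the interval is -0.0248 ± 0.05616 = (-0.081, 0.031).

(-0.081, 0.031)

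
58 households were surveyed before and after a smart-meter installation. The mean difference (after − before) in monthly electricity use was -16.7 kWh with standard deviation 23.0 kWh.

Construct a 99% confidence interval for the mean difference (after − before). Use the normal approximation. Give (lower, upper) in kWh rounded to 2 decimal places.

(-24.48, -8.92)

Paired design: SE = s_d/√n = 23.0/√58 = 3.0200.
z* = 2.576; margin of error = 2.576 × 3.0200 = 7.7795.
-16.7 ± 7.7795 → (-24.48, -8.92).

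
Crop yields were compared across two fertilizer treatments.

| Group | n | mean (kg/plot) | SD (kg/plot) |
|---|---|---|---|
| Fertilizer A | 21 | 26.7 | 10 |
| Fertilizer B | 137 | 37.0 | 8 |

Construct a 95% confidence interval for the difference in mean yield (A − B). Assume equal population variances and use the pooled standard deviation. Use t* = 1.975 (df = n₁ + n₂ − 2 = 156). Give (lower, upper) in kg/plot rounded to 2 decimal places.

(-14.13, -6.47)

s_p = √[((n₁−1)s₁² + (n₂−1)s₂²)/(n₁+n₂−2)] = √[(20·10² + 136·8²)/156] = 8.2834.
SE = 8.2834·√(1/21 + 1/137) = 1.9412.
With t* = 1.975, margin = 1.975 × 1.9412 = 3.8339.
x̄₁ − x̄₂ = 26.7 − 37.0 = -10.3000; interval -10.3000 ± 3.8339 = (-14.13, -6.47).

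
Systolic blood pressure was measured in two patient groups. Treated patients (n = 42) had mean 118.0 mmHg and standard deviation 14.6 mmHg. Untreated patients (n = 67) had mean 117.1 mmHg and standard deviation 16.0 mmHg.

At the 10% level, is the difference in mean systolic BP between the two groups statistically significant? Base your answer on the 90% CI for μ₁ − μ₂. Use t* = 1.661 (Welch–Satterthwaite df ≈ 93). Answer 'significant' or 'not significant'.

not significant

SE₁ = s₁/√n₁ = 14.6/√42 = 2.2528; SE₂ = 16.0/√67 = 1.9547.
Independent samples, unequal variances: SE_diff = √(SE₁² + SE₂²) = √(5.07510784 + 3.82085209) = 2.9826.
t* = 1.661, so margin of error = 1.661 × 2.9826 = 4.9541.
Difference in means = 118.0 − 117.1 = 0.9000.
0.9000 ± 4.9541 → (-4.0541, 5.8541).
The interval (-4.0541, 5.8541) contains 0, so the difference is not significant.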